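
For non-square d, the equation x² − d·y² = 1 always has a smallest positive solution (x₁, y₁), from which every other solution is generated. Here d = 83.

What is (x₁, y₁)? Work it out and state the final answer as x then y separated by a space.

√83 → a₀=9, period (9,18); ℓ=2 even so k=1
i=0: a=9 ⇒ p=9, q=1
i=1: a=9 ⇒ p=82, q=9
→ (82, 9).  Check: 82²=6724, 83·9²=6723, difference 1.

82 9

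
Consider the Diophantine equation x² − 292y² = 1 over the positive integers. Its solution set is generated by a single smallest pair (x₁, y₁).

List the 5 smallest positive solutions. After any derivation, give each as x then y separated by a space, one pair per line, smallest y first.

2281249 133500
10408194000001 609093483000
47487364308614281249 2778987798000400500
216661004683313632776000001 12679126270400622186966000
988515400545561595548925838281249 57848488250447518938990000667500

√292 = [17; 11,2,1,3,8,3,1,2,11,34, …], period ℓ=10 (even) → k=9
step 0: (17, 1)  from 17·(1,0) + (0,1)
step 1: (188, 11)  from 11·(17,1) + (1,0)
step 2: (393, 23)  from 2·(188,11) + (17,1)
step 3: (581, 34)  from 1·(393,23) + (188,11)
step 4: (2136, 125)  from 3·(581,34) + (393,23)
step 5: (17669, 1034)  from 8·(2136,125) + (581,34)
step 6: (55143, 3227)  from 3·(17669,1034) + (2136,125)
step 7: (72812, 4261)  from 1·(55143,3227) + (17669,1034)
step 8: (200767, 11749)  from 2·(72812,4261) + (55143,3227)
step 9: (2281249, 133500)  from 11·(200767,11749) + (72812,4261)
→ (2281249, 133500).  Check: 2281249²=5204097000001, 292·133500²=5204097000000, difference 1.
(x_2, y_2) = (2281249·2281249 + 292·133500·133500, 2281249·133500 + 133500·2281249) = (10408194000001, 609093483000)
(x_3, y_3) = (2281249·10408194000001 + 292·133500·609093483000, 2281249·609093483000 + 133500·10408194000001) = (47487364308614281249, 2778987798000400500)
(x_4, y_4) = (2281249·47487364308614281249 + 292·133500·2778987798000400500, 2281249·2778987798000400500 + 133500·47487364308614281249) = (216661004683313632776000001, 12679126270400622186966000)
(x_5, y_5) = (2281249·216661004683313632776000001 + 292·133500·12679126270400622186966000, 2281249·12679126270400622186966000 + 133500·216661004683313632776000001) = (988515400545561595548925838281249, 57848488250447518938990000667500)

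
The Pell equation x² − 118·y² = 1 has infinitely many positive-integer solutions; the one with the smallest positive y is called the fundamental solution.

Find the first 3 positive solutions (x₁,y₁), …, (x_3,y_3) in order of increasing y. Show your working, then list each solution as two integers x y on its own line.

306917 28254
188396089777 17343265836
115643925371868101 10645886241146970

√118 → a₀=10, period (1,6,3,2,10,2,3,6,1,20); ℓ=10 even so k=9
a_0=10:  p_0=10·1+0=10,  q_0=10·0+1=1
a_1=1:  p_1=1·10+1=11,  q_1=1·1+0=1
a_2=6:  p_2=6·11+10=76,  q_2=6·1+1=7
a_3=3:  p_3=3·76+11=239,  q_3=3·7+1=22
a_4=2:  p_4=2·239+76=554,  q_4=2·22+7=51
…
a_6=2:  p_6=2·5779+554=12112,  q_6=2·532+51=1115
a_7=3:  p_7=3·12112+5779=42115,  q_7=3·1115+532=3877
a_8=6:  p_8=6·42115+12112=264802,  q_8=6·3877+1115=24377
a_9=1:  p_9=1·264802+42115=306917,  q_9=1·24377+3877=28254
(x₁, y₁) = (306917, 28254);  306917² − 118·28254² = 1 ✓
(306917+28254√118)^2 = 188396089777 + 17343265836√118
(306917+28254√118)^3 = 115643925371868101 + 10645886241146970√118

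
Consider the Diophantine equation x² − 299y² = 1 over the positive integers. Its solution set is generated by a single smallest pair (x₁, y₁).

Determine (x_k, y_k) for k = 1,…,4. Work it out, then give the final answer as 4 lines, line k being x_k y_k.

415 24
344449 19920
285892255 16533576
237290227201 13722848160

√299 → a₀=17, period (3,2,3,34); ℓ=4 even so k=3
a_0=17:  p_0=17·1+0=17,  q_0=17·0+1=1
a_1=3:  p_1=3·17+1=52,  q_1=3·1+0=3
a_2=2:  p_2=2·52+17=121,  q_2=2·3+1=7
a_3=3:  p_3=3·121+52=415,  q_3=3·7+3=24
→ (415, 24).  Check: 415²=172225, 299·24²=172224, difference 1.
(x_2, y_2) = (415·415 + 299·24·24, 415·24 + 24·415) = (344449, 19920)
(x_3, y_3) = (415·344449 + 299·24·19920, 415·19920 + 24·344449) = (285892255, 16533576)
(x_4, y_4) = (415·285892255 + 299·24·16533576, 415·16533576 + 24·285892255) = (237290227201, 13722848160)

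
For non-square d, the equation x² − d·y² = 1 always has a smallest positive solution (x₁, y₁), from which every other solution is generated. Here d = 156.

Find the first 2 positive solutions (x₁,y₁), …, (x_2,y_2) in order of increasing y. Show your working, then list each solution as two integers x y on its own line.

25 2
1249 100

[12; 2,24] for √156; ℓ=2 ⇒ convergent index 1
step 0: (12, 1)  from 12·(1,0) + (0,1)
step 1: (25, 2)  from 2·(12,1) + (1,0)
fundamental: x₁=25, y₁=2  (since 625 − 156·4 = 1)
n=2: (25,2)∘(25,2) = (25·25+156·2·2, 25·2+2·25) = (1249,100)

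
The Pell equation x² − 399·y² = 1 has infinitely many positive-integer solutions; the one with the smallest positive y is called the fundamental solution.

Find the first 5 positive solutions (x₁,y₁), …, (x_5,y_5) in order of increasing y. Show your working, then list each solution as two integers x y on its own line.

[19; 1,38] for √399; ℓ=2 ⇒ convergent index 1
i=0: a=19 ⇒ p=19, q=1
i=1: a=1 ⇒ p=20, q=1
(x₁, y₁) = (20, 1);  20² − 399·1² = 1 ✓
(20+1√399)^2 = 799 + 40√399
(20+1√399)^3 = 31940 + 1599√399
(20+1√399)^4 = 1276801 + 63920√399
(20+1√399)^5 = 51040100 + 2555201√399

20 1
799 40
31940 1599
1276801 63920
51040100 2555201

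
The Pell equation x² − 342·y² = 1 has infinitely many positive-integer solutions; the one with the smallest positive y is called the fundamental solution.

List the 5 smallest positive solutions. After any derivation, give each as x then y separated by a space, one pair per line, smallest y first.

[18; 2,36] for √342; ℓ=2 ⇒ convergent index 1
i=0: a=18 ⇒ p=18, q=1
i=1: a=2 ⇒ p=37, q=2
fundamental: x₁=37, y₁=2  (since 1369 − 342·4 = 1)
k=2:  x_2 = 37·37+342·2·2 = 2737,  y_2 = 37·2+2·37 = 148
k=3:  x_3 = 37·2737+342·2·148 = 202501,  y_3 = 37·148+2·2737 = 10950
k=4:  x_4 = 37·202501+342·2·10950 = 14982337,  y_4 = 37·10950+2·202501 = 810152
k=5:  x_5 = 37·14982337+342·2·810152 = 1108490437,  y_5 = 37·810152+2·14982337 = 59940298

37 2
2737 148
202501 10950
14982337 810152
1108490437 59940298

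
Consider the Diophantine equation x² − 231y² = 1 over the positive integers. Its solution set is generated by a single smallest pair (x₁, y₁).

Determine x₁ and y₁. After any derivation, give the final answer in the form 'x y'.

76 5

[15; 5,30] for √231; ℓ=2 ⇒ convergent index 1
step 0: (15, 1)  from 15·(1,0) + (0,1)
step 1: (76, 5)  from 5·(15,1) + (1,0)
→ (76, 5).  Check: 76²=5776, 231·5²=5775, difference 1.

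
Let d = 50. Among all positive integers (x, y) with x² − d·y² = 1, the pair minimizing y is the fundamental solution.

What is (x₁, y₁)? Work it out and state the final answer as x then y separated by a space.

√50 → a₀=7, period (14); ℓ=1 odd so k=1
step 0: (7, 1)  from 7·(1,0) + (0,1)
step 1: (99, 14)  from 14·(7,1) + (1,0)
→ (99, 14).  Check: 99²=9801, 50·14²=9800, difference 1.

99 14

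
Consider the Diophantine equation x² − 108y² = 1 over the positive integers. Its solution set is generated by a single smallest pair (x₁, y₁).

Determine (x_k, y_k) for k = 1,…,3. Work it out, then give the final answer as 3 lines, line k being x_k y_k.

d=108: √d = [10; 2,1,1,4,1,1,2,20] (ℓ=8, even), read p_7/q_7
step 0: (10, 1)  from 10·(1,0) + (0,1)
…
step 2: (31, 3)  from 1·(21,2) + (10,1)
…
step 5: (291, 28)  from 1·(239,23) + (52,5)
step 6: (530, 51)  from 1·(291,28) + (239,23)
step 7: (1351, 130)  from 2·(530,51) + (291,28)
(x₁, y₁) = (1351, 130);  1351² − 108·130² = 1 ✓
k=2:  x_2 = 1351·1351+108·130·130 = 3650401,  y_2 = 1351·130+130·1351 = 351260
k=3:  x_3 = 1351·3650401+108·130·351260 = 9863382151,  y_3 = 1351·351260+130·3650401 = 949104390

1351 130
3650401 351260
9863382151 949104390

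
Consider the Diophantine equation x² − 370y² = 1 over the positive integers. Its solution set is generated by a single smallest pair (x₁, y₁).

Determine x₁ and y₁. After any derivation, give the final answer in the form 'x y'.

213859 11118

√370 = [19; 4,4,38, …], period ℓ=3 (odd) → k=5
a_0=19:  p_0=19·1+0=19,  q_0=19·0+1=1
…
a_3=38:  p_3=38·327+77=12503,  q_3=38·17+4=650
a_4=4:  p_4=4·12503+327=50339,  q_4=4·650+17=2617
a_5=4:  p_5=4·50339+12503=213859,  q_5=4·2617+650=11118
(x₁, y₁) = (213859, 11118);  213859² − 370·11118² = 1 ✓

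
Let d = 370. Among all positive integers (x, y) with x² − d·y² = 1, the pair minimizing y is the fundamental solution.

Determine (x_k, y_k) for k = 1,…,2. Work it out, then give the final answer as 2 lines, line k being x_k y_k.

213859 11118
91471343761 4755368724

d=370: √d = [19; 4,4,38] (ℓ=3, odd), read p_5/q_5
i=0: a=19 ⇒ p=19, q=1
…
i=3: a=38 ⇒ p=12503, q=650
i=4: a=4 ⇒ p=50339, q=2617
i=5: a=4 ⇒ p=213859, q=11118
fundamental: x₁=213859, y₁=11118  (since 45735671881 − 370·123609924 = 1)
k=2:  x_2 = 213859·213859+370·11118·11118 = 91471343761,  y_2 = 213859·11118+11118·213859 = 4755368724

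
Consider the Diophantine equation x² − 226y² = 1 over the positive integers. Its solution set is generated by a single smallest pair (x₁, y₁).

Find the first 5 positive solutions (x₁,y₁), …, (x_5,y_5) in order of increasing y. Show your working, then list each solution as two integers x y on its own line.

451 30
406801 27060
366934051 24408090
330974107201 22016070120
298538277761251 19858470840150

d=226: √d = [15; 30] (ℓ=1, odd), read p_1/q_1
a_0=15:  p_0=15·1+0=15,  q_0=15·0+1=1
a_1=30:  p_1=30·15+1=451,  q_1=30·1+0=30
→ (451, 30).  Check: 451²=203401, 226·30²=203400, difference 1.
n=2: (451,30)∘(451,30) = (451·451+226·30·30, 451·30+30·451) = (406801,27060)
n=3: (406801,27060)∘(451,30) = (451·406801+226·30·27060, 451·27060+30·406801) = (366934051,24408090)
n=4: (366934051,24408090)∘(451,30) = (451·366934051+226·30·24408090, 451·24408090+30·366934051) = (330974107201,22016070120)
n=5: (330974107201,22016070120)∘(451,30) = (451·330974107201+226·30·22016070120, 451·22016070120+30·330974107201) = (298538277761251,19858470840150)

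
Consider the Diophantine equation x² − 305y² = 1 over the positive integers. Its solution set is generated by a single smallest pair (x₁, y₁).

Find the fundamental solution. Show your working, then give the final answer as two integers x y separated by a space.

d=305: √d = [17; 2,6,2,34] (ℓ=4, even), read p_3/q_3
k=0  a_k=17  p_k/q_k = 17/1
…
k=2  a_k=6  p_k/q_k = 227/13
k=3  a_k=2  p_k/q_k = 489/28
→ (489, 28).  Check: 489²=239121, 305·28²=239120, difference 1.

489 28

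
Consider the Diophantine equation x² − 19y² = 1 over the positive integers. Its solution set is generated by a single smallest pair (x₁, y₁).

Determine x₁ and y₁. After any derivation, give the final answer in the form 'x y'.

170 39

[4; 2,1,3,1,2,8] for √19; ℓ=6 ⇒ convergent index 5
i=0: a=4 ⇒ p=4, q=1
…
i=2: a=1 ⇒ p=13, q=3
i=3: a=3 ⇒ p=48, q=11
i=4: a=1 ⇒ p=61, q=14
i=5: a=2 ⇒ p=170, q=39
→ (170, 39).  Check: 170²=28900, 19·39²=28899, difference 1.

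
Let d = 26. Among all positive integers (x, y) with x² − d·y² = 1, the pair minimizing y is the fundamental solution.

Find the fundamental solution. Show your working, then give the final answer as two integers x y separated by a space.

d=26: √d = [5; 10] (ℓ=1, odd), read p_1/q_1
i=0: a=5 ⇒ p=5, q=1
i=1: a=10 ⇒ p=51, q=10
(x₁, y₁) = (51, 10);  51² − 26·10² = 1 ✓

51 10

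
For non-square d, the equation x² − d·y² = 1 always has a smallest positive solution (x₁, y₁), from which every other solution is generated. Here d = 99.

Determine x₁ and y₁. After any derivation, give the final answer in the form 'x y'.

√99 = [9; 1,18, …], period ℓ=2 (even) → k=1
k=0  a_k=9  p_k/q_k = 9/1
k=1  a_k=1  p_k/q_k = 10/1
(x₁, y₁) = (10, 1);  10² − 99·1² = 1 ✓

10 1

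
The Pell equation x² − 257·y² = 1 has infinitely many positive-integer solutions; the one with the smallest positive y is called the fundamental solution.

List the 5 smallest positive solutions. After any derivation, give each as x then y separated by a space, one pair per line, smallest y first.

513 32
526337 32832
540021249 33685600
554061275137 34561392768
568466328269313 35459955294368

√257 = [16; 32, …], period ℓ=1 (odd) → k=1
i=0: a=16 ⇒ p=16, q=1
i=1: a=32 ⇒ p=513, q=32
(x₁, y₁) = (513, 32);  513² − 257·32² = 1 ✓
n=2: (513,32)∘(513,32) = (513·513+257·32·32, 513·32+32·513) = (526337,32832)
n=3: (526337,32832)∘(513,32) = (513·526337+257·32·32832, 513·32832+32·526337) = (540021249,33685600)
n=4: (540021249,33685600)∘(513,32) = (513·540021249+257·32·33685600, 513·33685600+32·540021249) = (554061275137,34561392768)
n=5: (554061275137,34561392768)∘(513,32) = (513·554061275137+257·32·34561392768, 513·34561392768+32·554061275137) = (568466328269313,35459955294368)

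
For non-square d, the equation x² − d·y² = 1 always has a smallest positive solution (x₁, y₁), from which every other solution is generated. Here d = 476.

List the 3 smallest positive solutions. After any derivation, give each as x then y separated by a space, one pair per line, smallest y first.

28799 1320
1658764801 76029360
95541534979199 4379139075960

√476 → a₀=21, period (1,4,2,10,2,4,1,42); ℓ=8 even so k=7
i=0: a=21 ⇒ p=21, q=1
…
i=5: a=2 ⇒ p=5258, q=241
i=6: a=4 ⇒ p=23541, q=1079
i=7: a=1 ⇒ p=28799, q=1320
fundamental: x₁=28799, y₁=1320  (since 829382401 − 476·1742400 = 1)
(28799+1320√476)^2 = 1658764801 + 76029360√476
(28799+1320√476)^3 = 95541534979199 + 4379139075960√476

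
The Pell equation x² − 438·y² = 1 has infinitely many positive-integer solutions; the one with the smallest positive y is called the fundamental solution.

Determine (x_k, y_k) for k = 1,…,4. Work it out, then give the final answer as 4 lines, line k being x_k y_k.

√438 → a₀=20, period (1,12,1,40); ℓ=4 even so k=3
i=0: a=20 ⇒ p=20, q=1
i=1: a=1 ⇒ p=21, q=1
i=2: a=12 ⇒ p=272, q=13
i=3: a=1 ⇒ p=293, q=14
→ (293, 14).  Check: 293²=85849, 438·14²=85848, difference 1.
(293+14√438)^2 = 171697 + 8204√438
(293+14√438)^3 = 100614149 + 4807530√438
(293+14√438)^4 = 58959719617 + 2817204376√438

293 14
171697 8204
100614149 4807530
58959719617 2817204376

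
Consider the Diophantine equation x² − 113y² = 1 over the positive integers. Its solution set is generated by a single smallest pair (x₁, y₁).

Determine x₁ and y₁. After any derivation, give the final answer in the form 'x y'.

1204353 113296

d=113: √d = [10; 1,1,1,2,2,1,1,1,20] (ℓ=9, odd), read p_17/q_17
k=0  a_k=10  p_k/q_k = 10/1
k=1  a_k=1  p_k/q_k = 11/1
k=2  a_k=1  p_k/q_k = 21/2
k=3  a_k=1  p_k/q_k = 32/3
…
k=6  a_k=1  p_k/q_k = 287/27
…
k=8  a_k=1  p_k/q_k = 776/73
…
k=12  a_k=1  p_k/q_k = 49579/4664
…
k=14  a_k=2  p_k/q_k = 313483/29490
k=15  a_k=1  p_k/q_k = 445435/41903
k=16  a_k=1  p_k/q_k = 758918/71393
k=17  a_k=1  p_k/q_k = 1204353/113296
fundamental: x₁=1204353, y₁=113296  (since 1450466148609 − 113·12835983616 = 1)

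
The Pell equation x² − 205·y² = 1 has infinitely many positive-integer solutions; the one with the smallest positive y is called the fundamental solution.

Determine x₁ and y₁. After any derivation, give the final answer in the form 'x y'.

[14; 3,6,1,4,1,6,3,28] for √205; ℓ=8 ⇒ convergent index 7
k=0  a_k=14  p_k/q_k = 14/1
…
k=2  a_k=6  p_k/q_k = 272/19
k=3  a_k=1  p_k/q_k = 315/22
…
k=6  a_k=6  p_k/q_k = 12614/881
k=7  a_k=3  p_k/q_k = 39689/2772
fundamental: x₁=39689, y₁=2772  (since 1575216721 − 205·7683984 = 1)

39689 2772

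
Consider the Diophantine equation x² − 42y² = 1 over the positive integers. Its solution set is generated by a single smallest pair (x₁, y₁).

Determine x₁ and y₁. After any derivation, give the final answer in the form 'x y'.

13 2

[6; 2,12] for √42; ℓ=2 ⇒ convergent index 1
i=0: a=6 ⇒ p=6, q=1
i=1: a=2 ⇒ p=13, q=2
(x₁, y₁) = (13, 2);  13² − 42·2² = 1 ✓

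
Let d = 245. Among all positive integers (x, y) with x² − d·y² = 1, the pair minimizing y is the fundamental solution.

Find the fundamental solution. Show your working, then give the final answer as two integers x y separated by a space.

51841 3312

√245 = [15; 1,1,1,7,6,7,1,1,1,30, …], period ℓ=10 (even) → k=9
step 0: (15, 1)  from 15·(1,0) + (0,1)
step 1: (16, 1)  from 1·(15,1) + (1,0)
step 2: (31, 2)  from 1·(16,1) + (15,1)
step 3: (47, 3)  from 1·(31,2) + (16,1)
…
step 5: (2207, 141)  from 6·(360,23) + (47,3)
step 6: (15809, 1010)  from 7·(2207,141) + (360,23)
…
step 8: (33825, 2161)  from 1·(18016,1151) + (15809,1010)
step 9: (51841, 3312)  from 1·(33825,2161) + (18016,1151)
(x₁, y₁) = (51841, 3312);  51841² − 245·3312² = 1 ✓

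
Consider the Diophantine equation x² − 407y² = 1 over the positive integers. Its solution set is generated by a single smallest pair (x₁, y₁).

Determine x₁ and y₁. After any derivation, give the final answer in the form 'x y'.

d=407: √d = [20; 5,1,2,1,5,40] (ℓ=6, even), read p_5/q_5
k=0  a_k=20  p_k/q_k = 20/1
k=1  a_k=5  p_k/q_k = 101/5
k=2  a_k=1  p_k/q_k = 121/6
k=3  a_k=2  p_k/q_k = 343/17
k=4  a_k=1  p_k/q_k = 464/23
k=5  a_k=5  p_k/q_k = 2663/132
→ (2663, 132).  Check: 2663²=7091569, 407·132²=7091568, difference 1.

2663 132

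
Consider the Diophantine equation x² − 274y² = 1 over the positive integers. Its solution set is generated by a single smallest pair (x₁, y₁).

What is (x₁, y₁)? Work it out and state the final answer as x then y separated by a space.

√274 = [16; 1,1,4,4,1,1,32, …], period ℓ=7 (odd) → k=13
i=0: a=16 ⇒ p=16, q=1
i=1: a=1 ⇒ p=17, q=1
i=2: a=1 ⇒ p=33, q=2
i=3: a=4 ⇒ p=149, q=9
i=4: a=4 ⇒ p=629, q=38
…
i=6: a=1 ⇒ p=1407, q=85
i=7: a=32 ⇒ p=45802, q=2767
i=8: a=1 ⇒ p=47209, q=2852
i=9: a=1 ⇒ p=93011, q=5619
i=10: a=4 ⇒ p=419253, q=25328
i=11: a=4 ⇒ p=1770023, q=106931
i=12: a=1 ⇒ p=2189276, q=132259
i=13: a=1 ⇒ p=3959299, q=239190
(x₁, y₁) = (3959299, 239190);  3959299² − 274·239190² = 1 ✓

3959299 239190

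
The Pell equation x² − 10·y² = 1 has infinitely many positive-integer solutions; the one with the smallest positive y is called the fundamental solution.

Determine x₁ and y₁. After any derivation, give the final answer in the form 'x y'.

19 6

d=10: √d = [3; 6] (ℓ=1, odd), read p_1/q_1
i=0: a=3 ⇒ p=3, q=1
i=1: a=6 ⇒ p=19, q=6
fundamental: x₁=19, y₁=6  (since 361 − 10·36 = 1)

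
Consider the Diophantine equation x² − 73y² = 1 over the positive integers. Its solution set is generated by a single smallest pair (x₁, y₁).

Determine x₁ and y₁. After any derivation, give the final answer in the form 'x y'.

d=73: √d = [8; 1,1,5,5,1,1,16] (ℓ=7, odd), read p_13/q_13
i=0: a=8 ⇒ p=8, q=1
…
i=2: a=1 ⇒ p=17, q=2
i=3: a=5 ⇒ p=94, q=11
…
i=6: a=1 ⇒ p=1068, q=125
…
i=8: a=1 ⇒ p=18737, q=2193
i=9: a=1 ⇒ p=36406, q=4261
i=10: a=5 ⇒ p=200767, q=23498
…
i=12: a=1 ⇒ p=1241008, q=145249
i=13: a=1 ⇒ p=2281249, q=267000
→ (2281249, 267000).  Check: 2281249²=5204097000001, 73·267000²=5204097000000, difference 1.

2281249 267000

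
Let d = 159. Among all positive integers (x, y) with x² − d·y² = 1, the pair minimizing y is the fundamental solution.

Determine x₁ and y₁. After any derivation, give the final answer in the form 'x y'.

d=159: √d = [12; 1,1,1,1,3,1,1,1,1,24] (ℓ=10, even), read p_9/q_9
k=0  a_k=12  p_k/q_k = 12/1
…
k=3  a_k=1  p_k/q_k = 38/3
k=4  a_k=1  p_k/q_k = 63/5
k=5  a_k=3  p_k/q_k = 227/18
…
k=8  a_k=1  p_k/q_k = 807/64
k=9  a_k=1  p_k/q_k = 1324/105
(x₁, y₁) = (1324, 105);  1324² − 159·105² = 1 ✓

1324 105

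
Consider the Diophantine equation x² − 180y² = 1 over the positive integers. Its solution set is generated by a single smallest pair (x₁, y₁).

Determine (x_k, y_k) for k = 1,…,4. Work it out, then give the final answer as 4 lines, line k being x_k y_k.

d=180: √d = [13; 2,2,2,26] (ℓ=4, even), read p_3/q_3
a_0=13:  p_0=13·1+0=13,  q_0=13·0+1=1
a_1=2:  p_1=2·13+1=27,  q_1=2·1+0=2
a_2=2:  p_2=2·27+13=67,  q_2=2·2+1=5
a_3=2:  p_3=2·67+27=161,  q_3=2·5+2=12
(x₁, y₁) = (161, 12);  161² − 180·12² = 1 ✓
n=2: (161,12)∘(161,12) = (161·161+180·12·12, 161·12+12·161) = (51841,3864)
n=3: (51841,3864)∘(161,12) = (161·51841+180·12·3864, 161·3864+12·51841) = (16692641,1244196)
n=4: (16692641,1244196)∘(161,12) = (161·16692641+180·12·1244196, 161·1244196+12·16692641) = (5374978561,400627248)

161 12
51841 3864
16692641 1244196
5374978561 400627248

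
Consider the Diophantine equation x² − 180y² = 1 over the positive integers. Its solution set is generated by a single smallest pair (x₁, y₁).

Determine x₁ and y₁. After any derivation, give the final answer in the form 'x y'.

161 12

d=180: √d = [13; 2,2,2,26] (ℓ=4, even), read p_3/q_3
k=0  a_k=13  p_k/q_k = 13/1
k=1  a_k=2  p_k/q_k = 27/2
k=2  a_k=2  p_k/q_k = 67/5
k=3  a_k=2  p_k/q_k = 161/12
→ (161, 12).  Check: 161²=25921, 180·12²=25920, difference 1.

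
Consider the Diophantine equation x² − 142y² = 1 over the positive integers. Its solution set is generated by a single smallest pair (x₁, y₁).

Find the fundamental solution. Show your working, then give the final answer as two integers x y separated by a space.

143 12

√142 = [11; 1,10,1,22, …], period ℓ=4 (even) → k=3
i=0: a=11 ⇒ p=11, q=1
i=1: a=1 ⇒ p=12, q=1
i=2: a=10 ⇒ p=131, q=11
i=3: a=1 ⇒ p=143, q=12
fundamental: x₁=143, y₁=12  (since 20449 − 142·144 = 1)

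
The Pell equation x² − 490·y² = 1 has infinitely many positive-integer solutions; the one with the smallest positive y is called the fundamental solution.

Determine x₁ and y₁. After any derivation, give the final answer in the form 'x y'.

d=490: √d = [22; 7,2,1,4,4,4,1,2,7,44] (ℓ=10, even), read p_9/q_9
step 0: (22, 1)  from 22·(1,0) + (0,1)
step 1: (155, 7)  from 7·(22,1) + (1,0)
…
step 7: (50315, 2273)  from 1·(40708,1839) + (9607,434)
step 8: (141338, 6385)  from 2·(50315,2273) + (40708,1839)
step 9: (1039681, 46968)  from 7·(141338,6385) + (50315,2273)
fundamental: x₁=1039681, y₁=46968  (since 1080936581761 − 490·2205993024 = 1)

1039681 46968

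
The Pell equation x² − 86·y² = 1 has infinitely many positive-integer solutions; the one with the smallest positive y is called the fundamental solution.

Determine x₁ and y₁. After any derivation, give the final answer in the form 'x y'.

√86 = [9; 3,1,1,1,8,1,1,1,3,18, …], period ℓ=10 (even) → k=9
i=0: a=9 ⇒ p=9, q=1
i=1: a=3 ⇒ p=28, q=3
i=2: a=1 ⇒ p=37, q=4
i=3: a=1 ⇒ p=65, q=7
i=4: a=1 ⇒ p=102, q=11
i=5: a=8 ⇒ p=881, q=95
…
i=7: a=1 ⇒ p=1864, q=201
i=8: a=1 ⇒ p=2847, q=307
i=9: a=3 ⇒ p=10405, q=1122
(x₁, y₁) = (10405, 1122);  10405² − 86·1122² = 1 ✓

10405 1122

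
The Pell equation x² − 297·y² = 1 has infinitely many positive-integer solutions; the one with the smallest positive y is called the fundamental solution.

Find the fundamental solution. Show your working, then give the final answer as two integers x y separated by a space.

48599 2820

d=297: √d = [17; 4,3,1,1,2,1,1,3,4,34] (ℓ=10, even), read p_9/q_9
step 0: (17, 1)  from 17·(1,0) + (0,1)
…
step 2: (224, 13)  from 3·(69,4) + (17,1)
…
step 4: (517, 30)  from 1·(293,17) + (224,13)
step 5: (1327, 77)  from 2·(517,30) + (293,17)
step 6: (1844, 107)  from 1·(1327,77) + (517,30)
step 7: (3171, 184)  from 1·(1844,107) + (1327,77)
step 8: (11357, 659)  from 3·(3171,184) + (1844,107)
step 9: (48599, 2820)  from 4·(11357,659) + (3171,184)
→ (48599, 2820).  Check: 48599²=2361862801, 297·2820²=2361862800, difference 1.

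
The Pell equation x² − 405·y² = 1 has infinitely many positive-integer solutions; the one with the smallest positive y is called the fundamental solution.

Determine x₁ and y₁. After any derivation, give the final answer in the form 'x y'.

[20; 8,40] for √405; ℓ=2 ⇒ convergent index 1
i=0: a=20 ⇒ p=20, q=1
i=1: a=8 ⇒ p=161, q=8
(x₁, y₁) = (161, 8);  161² − 405·8² = 1 ✓

161 8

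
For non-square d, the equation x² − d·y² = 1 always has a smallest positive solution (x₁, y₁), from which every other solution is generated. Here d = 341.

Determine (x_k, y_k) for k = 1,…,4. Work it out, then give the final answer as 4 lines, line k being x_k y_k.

10626551 575460
225847172311201 12230310076920
4799952989541519968951 259932027556408030380
102013890481930631287980124801 5524361894723138392975161840

√341 = [18; 2,6,1,8,2,…,6,2,36, …], period ℓ=14 (even) → k=13
a_0=18:  p_0=18·1+0=18,  q_0=18·0+1=1
a_1=2:  p_1=2·18+1=37,  q_1=2·1+0=2
…
a_6=1:  p_6=1·5189+2456=7645,  q_6=1·281+133=414
a_7=2:  p_7=2·7645+5189=20479,  q_7=2·414+281=1109
a_8=1:  p_8=1·20479+7645=28124,  q_8=1·1109+414=1523
…
a_10=8:  p_10=8·76727+28124=641940,  q_10=8·4155+1523=34763
a_11=1:  p_11=1·641940+76727=718667,  q_11=1·34763+4155=38918
a_12=6:  p_12=6·718667+641940=4953942,  q_12=6·38918+34763=268271
a_13=2:  p_13=2·4953942+718667=10626551,  q_13=2·268271+38918=575460
(x₁, y₁) = (10626551, 575460);  10626551² − 341·575460² = 1 ✓
k=2:  x_2 = 10626551·10626551+341·575460·575460 = 225847172311201,  y_2 = 10626551·575460+575460·10626551 = 12230310076920
k=3:  x_3 = 10626551·225847172311201+341·575460·12230310076920 = 4799952989541519968951,  y_3 = 10626551·12230310076920+575460·225847172311201 = 259932027556408030380
k=4:  x_4 = 10626551·4799952989541519968951+341·575460·259932027556408030380 = 102013890481930631287980124801,  y_4 = 10626551·259932027556408030380+575460·4799952989541519968951 = 5524361894723138392975161840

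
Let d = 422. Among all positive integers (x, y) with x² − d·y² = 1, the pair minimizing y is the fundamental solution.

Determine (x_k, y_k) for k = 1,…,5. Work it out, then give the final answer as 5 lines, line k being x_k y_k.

√422 → a₀=20, period (1,1,5,2,1,…,1,1,40); ℓ=14 even so k=13
a_0=20:  p_0=20·1+0=20,  q_0=20·0+1=1
…
a_2=1:  p_2=1·21+20=41,  q_2=1·1+1=2
…
a_4=2:  p_4=2·226+41=493,  q_4=2·11+2=24
…
a_6=3:  p_6=3·719+493=2650,  q_6=3·35+24=129
…
a_8=3:  p_8=3·53719+2650=163807,  q_8=3·2615+129=7974
…
a_12=1:  p_12=1·3211821+598859=3810680,  q_12=1·156349+29152=185501
a_13=1:  p_13=1·3810680+3211821=7022501,  q_13=1·185501+156349=341850
(x₁, y₁) = (7022501, 341850);  7022501² − 422·341850² = 1 ✓
(x_2, y_2) = (7022501·7022501 + 422·341850·341850, 7022501·341850 + 341850·7022501) = (98631040590001, 4801283933700)
(x_3, y_3) = (7022501·98631040590001 + 422·341850·4801283933700, 7022501·4801283933700 + 341850·98631040590001) = (1385273162348638202501, 67434042451384025550)
(x_4, y_4) = (7022501·1385273162348638202501 + 422·341850·67434042451384025550, 7022501·67434042451384025550 + 341850·1385273162348638202501) = (19456164335732849620362360001, 947111261097768740333867400)
(x_5, y_5) = (7022501·19456164335732849620362360001 + 422·341850·947111261097768740333867400, 7022501·947111261097768740333867400 + 341850·19456164335732849620362360001) = (273261867007695159110526238300562501, 13302179556340616719484196916709250)

7022501 341850
98631040590001 4801283933700
1385273162348638202501 67434042451384025550
19456164335732849620362360001 947111261097768740333867400
273261867007695159110526238300562501 13302179556340616719484196916709250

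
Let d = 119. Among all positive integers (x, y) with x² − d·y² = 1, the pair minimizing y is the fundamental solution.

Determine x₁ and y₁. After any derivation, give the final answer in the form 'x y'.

120 11

√119 → a₀=10, period (1,9,1,20); ℓ=4 even so k=3
a_0=10:  p_0=10·1+0=10,  q_0=10·0+1=1
…
a_2=9:  p_2=9·11+10=109,  q_2=9·1+1=10
a_3=1:  p_3=1·109+11=120,  q_3=1·10+1=11
fundamental: x₁=120, y₁=11  (since 14400 − 119·121 = 1)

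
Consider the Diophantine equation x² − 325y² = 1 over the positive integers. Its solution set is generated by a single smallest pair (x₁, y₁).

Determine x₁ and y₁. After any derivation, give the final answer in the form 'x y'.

649 36

√325 = [18; 36, …], period ℓ=1 (odd) → k=1
k=0  a_k=18  p_k/q_k = 18/1
k=1  a_k=36  p_k/q_k = 649/36
fundamental: x₁=649, y₁=36  (since 421201 − 325·1296 = 1)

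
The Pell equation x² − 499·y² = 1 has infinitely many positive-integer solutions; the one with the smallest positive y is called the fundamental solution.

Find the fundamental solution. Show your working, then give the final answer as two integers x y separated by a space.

d=499: √d = [22; 2,1,21,1,2,44] (ℓ=6, even), read p_5/q_5
a_0=22:  p_0=22·1+0=22,  q_0=22·0+1=1
…
a_2=1:  p_2=1·45+22=67,  q_2=1·2+1=3
…
a_4=1:  p_4=1·1452+67=1519,  q_4=1·65+3=68
a_5=2:  p_5=2·1519+1452=4490,  q_5=2·68+65=201
fundamental: x₁=4490, y₁=201  (since 20160100 − 499·40401 = 1)

4490 201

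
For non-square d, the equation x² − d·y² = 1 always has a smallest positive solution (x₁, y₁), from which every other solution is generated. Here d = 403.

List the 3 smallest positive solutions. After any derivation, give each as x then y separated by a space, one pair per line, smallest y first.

669878 33369
897473069767 44706317964
1202394930058086974 59895557730143415

√403 → a₀=20, period (13,2,1,3,1,3,1,2,13,40); ℓ=10 even so k=9
step 0: (20, 1)  from 20·(1,0) + (0,1)
step 1: (261, 13)  from 13·(20,1) + (1,0)
step 2: (542, 27)  from 2·(261,13) + (20,1)
step 3: (803, 40)  from 1·(542,27) + (261,13)
step 4: (2951, 147)  from 3·(803,40) + (542,27)
step 5: (3754, 187)  from 1·(2951,147) + (803,40)
step 6: (14213, 708)  from 3·(3754,187) + (2951,147)
step 7: (17967, 895)  from 1·(14213,708) + (3754,187)
step 8: (50147, 2498)  from 2·(17967,895) + (14213,708)
step 9: (669878, 33369)  from 13·(50147,2498) + (17967,895)
→ (669878, 33369).  Check: 669878²=448736534884, 403·33369²=448736534883, difference 1.
(669878+33369√403)^2 = 897473069767 + 44706317964√403
(669878+33369√403)^3 = 1202394930058086974 + 59895557730143415√403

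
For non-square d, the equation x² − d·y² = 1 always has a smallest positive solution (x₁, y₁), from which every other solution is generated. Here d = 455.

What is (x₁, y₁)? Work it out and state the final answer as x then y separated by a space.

64 3

[21; 3,42] for √455; ℓ=2 ⇒ convergent index 1
i=0: a=21 ⇒ p=21, q=1
i=1: a=3 ⇒ p=64, q=3
fundamental: x₁=64, y₁=3  (since 4096 − 455·9 = 1)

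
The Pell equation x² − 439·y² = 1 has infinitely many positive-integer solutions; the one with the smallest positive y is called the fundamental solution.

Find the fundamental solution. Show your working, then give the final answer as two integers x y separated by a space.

440 21

√439 → a₀=20, period (1,19,1,40); ℓ=4 even so k=3
a_0=20:  p_0=20·1+0=20,  q_0=20·0+1=1
a_1=1:  p_1=1·20+1=21,  q_1=1·1+0=1
a_2=19:  p_2=19·21+20=419,  q_2=19·1+1=20
a_3=1:  p_3=1·419+21=440,  q_3=1·20+1=21
fundamental: x₁=440, y₁=21  (since 193600 − 439·441 = 1)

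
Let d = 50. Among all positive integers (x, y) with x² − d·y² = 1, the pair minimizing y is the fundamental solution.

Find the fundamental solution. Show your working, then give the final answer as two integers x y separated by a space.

√50 = [7; 14, …], period ℓ=1 (odd) → k=1
k=0  a_k=7  p_k/q_k = 7/1
k=1  a_k=14  p_k/q_k = 99/14
(x₁, y₁) = (99, 14);  99² − 50·14² = 1 ✓

99 14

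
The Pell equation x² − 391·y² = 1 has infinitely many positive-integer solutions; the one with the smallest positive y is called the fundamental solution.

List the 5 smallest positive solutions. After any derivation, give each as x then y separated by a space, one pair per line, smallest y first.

7338680 371133
107712448284799 5447252648880
1580934379957370111960 79951288138564985667
23203943031010998074028940801 1173473838473442730776750240
340572625285638001757449457184853400 17223497977856489447705304337580733

√391 → a₀=19, period (1,3,2,2,1,…,3,1,38); ℓ=16 even so k=15
a_0=19:  p_0=19·1+0=19,  q_0=19·0+1=1
a_1=1:  p_1=1·19+1=20,  q_1=1·1+0=1
a_2=3:  p_2=3·20+19=79,  q_2=3·1+1=4
a_3=2:  p_3=2·79+20=178,  q_3=2·4+1=9
a_4=2:  p_4=2·178+79=435,  q_4=2·9+4=22
…
a_6=1:  p_6=1·613+435=1048,  q_6=1·31+22=53
a_7=2:  p_7=2·1048+613=2709,  q_7=2·53+31=137
a_8=19:  p_8=19·2709+1048=52519,  q_8=19·137+53=2656
a_9=2:  p_9=2·52519+2709=107747,  q_9=2·2656+137=5449
…
a_11=1:  p_11=1·160266+107747=268013,  q_11=1·8105+5449=13554
…
a_14=3:  p_14=3·1660597+696292=5678083,  q_14=3·83980+35213=287153
a_15=1:  p_15=1·5678083+1660597=7338680,  q_15=1·287153+83980=371133
fundamental: x₁=7338680, y₁=371133  (since 53856224142400 − 391·137739703689 = 1)
n=2: (7338680,371133)∘(7338680,371133) = (7338680·7338680+391·371133·371133, 7338680·371133+371133·7338680) = (107712448284799,5447252648880)
n=3: (107712448284799,5447252648880)∘(7338680,371133) = (7338680·107712448284799+391·371133·5447252648880, 7338680·5447252648880+371133·107712448284799) = (1580934379957370111960,79951288138564985667)
n=4: (1580934379957370111960,79951288138564985667)∘(7338680,371133) = (7338680·1580934379957370111960+391·371133·79951288138564985667, 7338680·79951288138564985667+371133·1580934379957370111960) = (23203943031010998074028940801,1173473838473442730776750240)
n=5: (23203943031010998074028940801,1173473838473442730776750240)∘(7338680,371133) = (7338680·23203943031010998074028940801+391·371133·1173473838473442730776750240, 7338680·1173473838473442730776750240+371133·23203943031010998074028940801) = (340572625285638001757449457184853400,17223497977856489447705304337580733)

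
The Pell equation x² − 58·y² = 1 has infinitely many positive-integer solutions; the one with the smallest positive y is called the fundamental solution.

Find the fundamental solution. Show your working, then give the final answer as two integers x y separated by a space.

19603 2574

[7; 1,1,1,1,1,1,14] for √58; ℓ=7 ⇒ convergent index 13
step 0: (7, 1)  from 7·(1,0) + (0,1)
step 1: (8, 1)  from 1·(7,1) + (1,0)
…
step 3: (23, 3)  from 1·(15,2) + (8,1)
step 4: (38, 5)  from 1·(23,3) + (15,2)
step 5: (61, 8)  from 1·(38,5) + (23,3)
step 6: (99, 13)  from 1·(61,8) + (38,5)
step 7: (1447, 190)  from 14·(99,13) + (61,8)
step 8: (1546, 203)  from 1·(1447,190) + (99,13)
step 9: (2993, 393)  from 1·(1546,203) + (1447,190)
step 10: (4539, 596)  from 1·(2993,393) + (1546,203)
step 11: (7532, 989)  from 1·(4539,596) + (2993,393)
step 12: (12071, 1585)  from 1·(7532,989) + (4539,596)
step 13: (19603, 2574)  from 1·(12071,1585) + (7532,989)
(x₁, y₁) = (19603, 2574);  19603² − 58·2574² = 1 ✓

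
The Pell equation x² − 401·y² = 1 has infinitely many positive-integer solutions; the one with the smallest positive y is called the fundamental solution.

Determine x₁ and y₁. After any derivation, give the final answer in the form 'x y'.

801 40

√401 = [20; 40, …], period ℓ=1 (odd) → k=1
k=0  a_k=20  p_k/q_k = 20/1
k=1  a_k=40  p_k/q_k = 801/40
→ (801, 40).  Check: 801²=641601, 401·40²=641600, difference 1.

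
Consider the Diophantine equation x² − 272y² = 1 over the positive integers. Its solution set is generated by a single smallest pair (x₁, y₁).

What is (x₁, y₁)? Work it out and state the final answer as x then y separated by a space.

33 2

d=272: √d = [16; 2,32] (ℓ=2, even), read p_1/q_1
a_0=16:  p_0=16·1+0=16,  q_0=16·0+1=1
a_1=2:  p_1=2·16+1=33,  q_1=2·1+0=2
fundamental: x₁=33, y₁=2  (since 1089 − 272·4 = 1)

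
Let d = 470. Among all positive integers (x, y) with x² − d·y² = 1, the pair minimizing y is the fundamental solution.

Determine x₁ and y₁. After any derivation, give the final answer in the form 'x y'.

[21; 1,2,8,2,1,42] for √470; ℓ=6 ⇒ convergent index 5
a_0=21:  p_0=21·1+0=21,  q_0=21·0+1=1
a_1=1:  p_1=1·21+1=22,  q_1=1·1+0=1
…
a_3=8:  p_3=8·65+22=542,  q_3=8·3+1=25
a_4=2:  p_4=2·542+65=1149,  q_4=2·25+3=53
a_5=1:  p_5=1·1149+542=1691,  q_5=1·53+25=78
(x₁, y₁) = (1691, 78);  1691² − 470·78² = 1 ✓

1691 78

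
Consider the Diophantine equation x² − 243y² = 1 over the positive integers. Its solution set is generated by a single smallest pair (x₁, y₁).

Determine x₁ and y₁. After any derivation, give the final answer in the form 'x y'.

√243 = [15; 1,1,2,3,15,3,2,1,1,30, …], period ℓ=10 (even) → k=9
a_0=15:  p_0=15·1+0=15,  q_0=15·0+1=1
a_1=1:  p_1=1·15+1=16,  q_1=1·1+0=1
…
a_8=1:  p_8=1·28901+12424=41325,  q_8=1·1854+797=2651
a_9=1:  p_9=1·41325+28901=70226,  q_9=1·2651+1854=4505
fundamental: x₁=70226, y₁=4505  (since 4931691076 − 243·20295025 = 1)

70226 4505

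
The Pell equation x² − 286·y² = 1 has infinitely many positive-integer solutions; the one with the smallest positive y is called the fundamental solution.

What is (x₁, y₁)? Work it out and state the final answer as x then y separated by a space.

√286 → a₀=16, period (1,10,3,3,2,3,3,10,1,32); ℓ=10 even so k=9
k=0  a_k=16  p_k/q_k = 16/1
k=1  a_k=1  p_k/q_k = 17/1
k=2  a_k=10  p_k/q_k = 186/11
k=3  a_k=3  p_k/q_k = 575/34
k=4  a_k=3  p_k/q_k = 1911/113
…
k=7  a_k=3  p_k/q_k = 49703/2939
k=8  a_k=10  p_k/q_k = 512132/30283
k=9  a_k=1  p_k/q_k = 561835/33222
fundamental: x₁=561835, y₁=33222  (since 315658567225 − 286·1103701284 = 1)

561835 33222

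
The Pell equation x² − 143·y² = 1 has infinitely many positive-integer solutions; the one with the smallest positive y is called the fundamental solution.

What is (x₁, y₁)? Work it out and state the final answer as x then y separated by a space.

√143 → a₀=11, period (1,22); ℓ=2 even so k=1
a_0=11:  p_0=11·1+0=11,  q_0=11·0+1=1
a_1=1:  p_1=1·11+1=12,  q_1=1·1+0=1
fundamental: x₁=12, y₁=1  (since 144 − 143·1 = 1)

12 1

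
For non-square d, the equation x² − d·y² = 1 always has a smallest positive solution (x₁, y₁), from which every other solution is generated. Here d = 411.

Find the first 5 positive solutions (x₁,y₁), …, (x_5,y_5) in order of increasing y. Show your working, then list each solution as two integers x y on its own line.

49730 2453
4946145799 243975380
491943661118810 24265791292347
48928716529930696801 2413475601692857240
4866450145574963442708650 240044283320105789798053

√411 = [20; 3,1,1,1,19,1,1,1,3,40, …], period ℓ=10 (even) → k=9
step 0: (20, 1)  from 20·(1,0) + (0,1)
…
step 2: (81, 4)  from 1·(61,3) + (20,1)
step 3: (142, 7)  from 1·(81,4) + (61,3)
…
step 7: (8981, 443)  from 1·(4602,227) + (4379,216)
step 8: (13583, 670)  from 1·(8981,443) + (4602,227)
step 9: (49730, 2453)  from 3·(13583,670) + (8981,443)
fundamental: x₁=49730, y₁=2453  (since 2473072900 − 411·6017209 = 1)
k=2:  x_2 = 49730·49730+411·2453·2453 = 4946145799,  y_2 = 49730·2453+2453·49730 = 243975380
k=3:  x_3 = 49730·4946145799+411·2453·243975380 = 491943661118810,  y_3 = 49730·243975380+2453·4946145799 = 24265791292347
k=4:  x_4 = 49730·491943661118810+411·2453·24265791292347 = 48928716529930696801,  y_4 = 49730·24265791292347+2453·491943661118810 = 2413475601692857240
k=5:  x_5 = 49730·48928716529930696801+411·2453·2413475601692857240 = 4866450145574963442708650,  y_5 = 49730·2413475601692857240+2453·48928716529930696801 = 240044283320105789798053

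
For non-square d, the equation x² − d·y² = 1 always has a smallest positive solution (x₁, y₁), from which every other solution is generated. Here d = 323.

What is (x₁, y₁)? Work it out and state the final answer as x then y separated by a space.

d=323: √d = [17; 1,34] (ℓ=2, even), read p_1/q_1
a_0=17:  p_0=17·1+0=17,  q_0=17·0+1=1
a_1=1:  p_1=1·17+1=18,  q_1=1·1+0=1
(x₁, y₁) = (18, 1);  18² − 323·1² = 1 ✓

18 1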